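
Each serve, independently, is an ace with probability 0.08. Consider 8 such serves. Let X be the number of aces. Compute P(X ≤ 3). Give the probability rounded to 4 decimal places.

X ~ Binomial(8, 0.08); P(X ≤ 3) = Σ C(8,k) p^k (1−p)^(8−k) over k:
  k=0: C(8,0)·0.08^0·0.92^8 = 0.513219
  k=1: C(8,1)·0.08^1·0.92^7 = 0.357022
  k=2: C(8,2)·0.08^2·0.92^6 = 0.108659
  k=3: C(8,3)·0.08^3·0.92^5 = 0.018897
Total = 0.997797

0.9978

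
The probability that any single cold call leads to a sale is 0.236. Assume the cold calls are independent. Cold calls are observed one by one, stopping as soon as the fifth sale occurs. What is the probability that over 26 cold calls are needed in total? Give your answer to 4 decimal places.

Needing more than 26 cold calls ⇔ fewer than 5 successes in the first 26. With X ~ Binomial(26, 0.236), P(Y > 26) = P(X ≤ 4).
  k=0: C(26,0)·0.236^0·0.764^26 = 0.000913
  k=1: C(26,1)·0.236^1·0.764^25 = 0.007332
  k=2: C(26,2)·0.236^2·0.764^24 = 0.028311
  k=3: C(26,3)·0.236^3·0.764^23 = 0.069961
  k=4: C(26,4)·0.236^4·0.764^22 = 0.124263
P(X ≤ 4) = 0.230780

0.2308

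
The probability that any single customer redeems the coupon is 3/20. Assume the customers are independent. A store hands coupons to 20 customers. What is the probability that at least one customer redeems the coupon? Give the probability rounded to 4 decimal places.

0.9612

P(at least one) = 1 − P(none) = 1 − (1 − 0.15)^20
= 1 − 0.038760 = 0.961240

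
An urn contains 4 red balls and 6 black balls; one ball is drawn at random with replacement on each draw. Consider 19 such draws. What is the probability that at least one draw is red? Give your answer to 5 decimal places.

P(at least one) = 1 − P(none) = 1 − (1 − 0.40)^19
= 1 − 0.0000609 = 0.9999391

0.99994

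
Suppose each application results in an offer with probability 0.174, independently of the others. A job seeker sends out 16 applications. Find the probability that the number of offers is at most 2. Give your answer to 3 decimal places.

0.455

X ~ Binomial(16, 0.174); P(X ≤ 2) = Σ C(16,k) p^k (1−p)^(16−k) over k:
  k=0: C(16,0)·0.174^0·0.826^16 = 0.04695
  k=1: C(16,1)·0.174^1·0.826^15 = 0.15826
  k=2: C(16,2)·0.174^2·0.826^14 = 0.25003
Total = 0.45525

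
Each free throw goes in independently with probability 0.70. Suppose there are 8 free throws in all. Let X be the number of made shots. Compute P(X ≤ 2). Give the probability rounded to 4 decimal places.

X ~ Binomial(8, 0.70); P(X ≤ 2) = Σ C(8,k) p^k (1−p)^(8−k) over k:
  k=0: C(8,0)·0.70^0·0.30^8 = 0.000066
  k=1: C(8,1)·0.70^1·0.30^7 = 0.001225
  k=2: C(8,2)·0.70^2·0.30^6 = 0.010002
Total = 0.011292

0.0113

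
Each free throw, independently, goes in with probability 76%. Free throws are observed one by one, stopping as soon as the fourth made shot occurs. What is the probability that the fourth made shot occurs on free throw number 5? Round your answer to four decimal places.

Y = trial on which the fourth success occurs; negative binomial, r=4, p=0.76.
P(Y=5) = C(4,3) · p^4 · (1−p)^1
= 4 · 0.33362 · 0.24 = 0.320277

0.3203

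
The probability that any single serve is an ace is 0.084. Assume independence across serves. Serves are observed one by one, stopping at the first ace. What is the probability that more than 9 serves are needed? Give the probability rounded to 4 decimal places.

0.4540

Y = number of serves to the first success; geometric, p = 0.084.
P(Y > 9) = P(first 9 all fail) = (1−p)^9 = 0.454004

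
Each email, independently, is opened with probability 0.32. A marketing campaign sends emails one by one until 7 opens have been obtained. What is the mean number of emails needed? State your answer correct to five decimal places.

Y = total emails until the seventh success; negative binomial with r=7, p=0.32.
E[Y] = r / p = 7 / 0.32 = 21.8750000

21.87500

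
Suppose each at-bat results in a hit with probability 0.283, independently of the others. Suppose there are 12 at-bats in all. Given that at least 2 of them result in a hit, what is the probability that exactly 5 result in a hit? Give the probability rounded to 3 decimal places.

X ~ Binomial(12, 0.283). Want P(X=5 | X≥2) = P(X=5) / P(X≥2).
P(X=5) = C(12,5)·0.283^5·0.717^7 = 0.14005
P(X≥2) = 1 − 0.01846 − 0.08743 = 0.89411
Ratio = 0.14005 / 0.89411 = 0.15664

0.157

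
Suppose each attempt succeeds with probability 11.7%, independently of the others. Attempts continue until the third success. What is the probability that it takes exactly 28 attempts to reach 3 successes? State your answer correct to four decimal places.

0.0251

Y = trial on which the third success occurs; negative binomial, r=3, p=0.117.
P(Y=28) = C(27,2) · p^3 · (1−p)^25
= 351 · 0.0016016 · 0.044567 = 0.025054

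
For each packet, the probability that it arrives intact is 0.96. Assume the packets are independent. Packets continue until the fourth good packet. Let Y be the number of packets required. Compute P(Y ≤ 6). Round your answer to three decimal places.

0.999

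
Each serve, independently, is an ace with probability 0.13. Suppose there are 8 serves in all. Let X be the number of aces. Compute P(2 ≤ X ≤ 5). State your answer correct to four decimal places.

X ~ Binomial(8, 0.13); P(2 ≤ X ≤ 5) = Σ C(8,k) p^k (1−p)^(8−k) over k:
  k=2: C(8,2)·0.13^2·0.87^6 = 0.205192
  k=3: C(8,3)·0.13^3·0.87^5 = 0.061322
  k=4: C(8,4)·0.13^4·0.87^4 = 0.011454
  k=5: C(8,5)·0.13^5·0.87^3 = 0.001369
Total = 0.279337

0.2793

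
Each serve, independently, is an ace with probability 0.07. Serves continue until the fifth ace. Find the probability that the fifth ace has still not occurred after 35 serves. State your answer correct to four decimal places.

0.9052

Needing more than 35 serves ⇔ fewer than 5 successes in the first 35. With X ~ Binomial(35, 0.07), P(Y > 35) = P(X ≤ 4).
  k=0: C(35,0)·0.07^0·0.93^35 = 0.078868
  k=1: C(35,1)·0.07^1·0.93^34 = 0.207772
  k=2: C(35,2)·0.07^2·0.93^33 = 0.265858
  k=3: C(35,3)·0.07^3·0.93^32 = 0.220119
  k=4: C(35,4)·0.07^4·0.93^31 = 0.132545
P(X ≤ 4) = 0.905163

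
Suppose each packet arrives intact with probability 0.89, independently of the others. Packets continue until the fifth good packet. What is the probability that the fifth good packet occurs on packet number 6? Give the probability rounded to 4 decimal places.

0.3071

Y = trial on which the fifth success occurs; negative binomial, r=5, p=0.89.
P(Y=6) = C(5,4) · p^5 · (1−p)^1
= 5 · 0.55841 · 0.11 = 0.307123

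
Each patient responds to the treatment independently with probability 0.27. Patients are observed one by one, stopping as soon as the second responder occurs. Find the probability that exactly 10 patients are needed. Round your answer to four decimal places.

0.0529

Y = trial on which the second success occurs; negative binomial, r=2, p=0.27.
P(Y=10) = C(9,1) · p^2 · (1−p)^8
= 9 · 0.0729 · 0.080646 = 0.052912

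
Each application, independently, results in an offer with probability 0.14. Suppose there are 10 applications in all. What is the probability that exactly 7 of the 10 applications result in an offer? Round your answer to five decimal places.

X ~ Binomial(n=10, p=0.14).
P(X=7) = C(10,7) · p^7 · (1−p)^3
= 120 · 1.0541e-06 · 0.63606 = 0.0000805

0.00008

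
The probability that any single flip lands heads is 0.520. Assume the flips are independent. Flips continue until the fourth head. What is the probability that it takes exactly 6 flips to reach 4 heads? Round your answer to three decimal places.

0.168

Y = trial on which the fourth success occurs; negative binomial, r=4, p=0.52.
P(Y=6) = C(5,3) · p^4 · (1−p)^2
= 10 · 0.073116 · 0.2304 = 0.16846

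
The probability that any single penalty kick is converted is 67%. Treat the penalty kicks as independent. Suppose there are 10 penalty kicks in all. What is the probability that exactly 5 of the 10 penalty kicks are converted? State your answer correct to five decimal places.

X ~ Binomial(n=10, p=0.67).
P(X=5) = C(10,5) · p^5 · (1−p)^5
= 252 · 0.13501 · 0.0039135 = 0.1331509

0.13315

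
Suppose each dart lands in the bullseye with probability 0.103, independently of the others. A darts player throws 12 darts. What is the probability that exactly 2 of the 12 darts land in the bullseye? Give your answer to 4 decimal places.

0.2361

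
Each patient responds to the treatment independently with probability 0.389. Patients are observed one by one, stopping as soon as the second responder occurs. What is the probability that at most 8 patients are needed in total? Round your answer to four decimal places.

0.8816

Finishing within 8 patients ⇔ at least 2 successes in the first 8. With X ~ Binomial(8, 0.389), P(Y ≤ 8) = 1 − P(X ≤ 1).
  k=0: C(8,0)·0.389^0·0.611^8 = 0.019424
  k=1: C(8,1)·0.389^1·0.611^7 = 0.098930
1 − 0.118354 = 0.881646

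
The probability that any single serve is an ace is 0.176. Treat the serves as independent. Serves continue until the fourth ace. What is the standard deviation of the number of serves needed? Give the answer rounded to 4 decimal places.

10.3153

Y = total serves until the fourth success; negative binomial with r=4, p=0.176.
SD(Y) = √[r(1−p)/p²] = √(106.404959) = 10.315278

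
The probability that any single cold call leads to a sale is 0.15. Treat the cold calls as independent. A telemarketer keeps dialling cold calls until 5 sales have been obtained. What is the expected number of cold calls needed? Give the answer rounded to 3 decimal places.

33.333

Y = total cold calls until the fifth success; negative binomial with r=5, p=0.15.
E[Y] = r / p = 5 / 0.15 = 33.33333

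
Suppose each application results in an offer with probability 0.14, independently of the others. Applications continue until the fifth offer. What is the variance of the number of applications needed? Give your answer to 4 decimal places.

219.3878

Y = total applications until the fifth success; negative binomial with r=5, p=0.14.
Var(Y) = r(1−p)/p² = 5·0.86 / 0.14² = 219.387755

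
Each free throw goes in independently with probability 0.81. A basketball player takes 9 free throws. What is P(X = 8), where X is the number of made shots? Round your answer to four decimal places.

0.3169

X ~ Binomial(n=9, p=0.81).
P(X=8) = C(9,8) · p^8 · (1−p)^1
= 9 · 0.1853 · 0.19 = 0.316866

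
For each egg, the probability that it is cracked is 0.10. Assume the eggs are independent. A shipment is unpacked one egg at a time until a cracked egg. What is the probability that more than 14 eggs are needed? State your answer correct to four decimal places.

Y = number of eggs to the first success; geometric, p = 0.10.
P(Y > 14) = P(first 14 all fail) = (1−p)^14 = 0.228768

0.2288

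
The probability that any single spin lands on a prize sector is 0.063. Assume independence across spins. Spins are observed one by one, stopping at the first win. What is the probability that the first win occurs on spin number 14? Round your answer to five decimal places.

Geometric (trials to first success), p = 0.063.
P(Y = 14) = (1−p)^13 · p = 0.42916 · 0.063 = 0.0270368

0.02704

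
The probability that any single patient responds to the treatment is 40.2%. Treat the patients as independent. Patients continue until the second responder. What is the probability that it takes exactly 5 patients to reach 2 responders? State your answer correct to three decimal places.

0.138

Y = trial on which the second success occurs; negative binomial, r=2, p=0.402.
P(Y=5) = C(4,1) · p^2 · (1−p)^3
= 4 · 0.1616 · 0.21385 = 0.13823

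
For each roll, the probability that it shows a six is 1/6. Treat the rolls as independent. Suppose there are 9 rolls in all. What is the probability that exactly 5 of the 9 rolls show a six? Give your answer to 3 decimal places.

X ~ Binomial(n=9, p=0.166667).
P(X=5) = C(9,5) · p^5 · (1−p)^4
= 126 · 0.0001286 · 0.48225 = 0.00781

0.008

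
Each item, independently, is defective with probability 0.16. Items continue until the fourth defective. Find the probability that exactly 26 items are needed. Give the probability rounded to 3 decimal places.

Y = trial on which the fourth success occurs; negative binomial, r=4, p=0.16.
P(Y=26) = C(25,3) · p^4 · (1−p)^22
= 2300 · 0.00065536 · 0.021585 = 0.03254

0.033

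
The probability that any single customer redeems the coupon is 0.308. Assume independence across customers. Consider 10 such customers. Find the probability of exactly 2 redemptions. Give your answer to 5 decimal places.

X ~ Binomial(n=10, p=0.308).
P(X=2) = C(10,2) · p^2 · (1−p)^8
= 45 · 0.094864 · 0.052583 = 0.2244723

0.22447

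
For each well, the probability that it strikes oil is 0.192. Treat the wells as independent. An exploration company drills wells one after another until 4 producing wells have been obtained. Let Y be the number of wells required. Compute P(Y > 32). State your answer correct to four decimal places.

Needing more than 32 wells ⇔ fewer than 4 successes in the first 32. With X ~ Binomial(32, 0.192), P(Y > 32) = P(X ≤ 3).
  k=0: C(32,0)·0.192^0·0.808^32 = 0.001089
  k=1: C(32,1)·0.192^1·0.808^31 = 0.008283
  k=2: C(32,2)·0.192^2·0.808^30 = 0.030509
  k=3: C(32,3)·0.192^3·0.808^29 = 0.072496
P(X ≤ 3) = 0.112378

0.1124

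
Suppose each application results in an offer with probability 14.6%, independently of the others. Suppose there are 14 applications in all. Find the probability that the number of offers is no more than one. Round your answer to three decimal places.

X ~ Binomial(14, 0.146); P(X ≤ 1) = Σ C(14,k) p^k (1−p)^(14−k) over k:
  k=0: C(14,0)·0.146^0·0.854^14 = 0.10975
  k=1: C(14,1)·0.146^1·0.854^13 = 0.26268
Total = 0.37244

0.372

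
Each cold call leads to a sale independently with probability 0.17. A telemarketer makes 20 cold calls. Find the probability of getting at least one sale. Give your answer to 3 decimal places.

P(at least one) = 1 − P(none) = 1 − (1 − 0.17)^20
= 1 − 0.02407 = 0.97593

0.976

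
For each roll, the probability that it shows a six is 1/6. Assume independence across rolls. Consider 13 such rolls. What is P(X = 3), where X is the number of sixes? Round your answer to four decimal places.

0.2138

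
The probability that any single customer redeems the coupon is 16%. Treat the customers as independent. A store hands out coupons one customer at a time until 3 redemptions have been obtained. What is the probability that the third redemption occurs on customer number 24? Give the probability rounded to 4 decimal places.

0.0266

Y = trial on which the third success occurs; negative binomial, r=3, p=0.16.
P(Y=24) = C(23,2) · p^3 · (1−p)^21
= 253 · 0.004096 · 0.025696 = 0.026628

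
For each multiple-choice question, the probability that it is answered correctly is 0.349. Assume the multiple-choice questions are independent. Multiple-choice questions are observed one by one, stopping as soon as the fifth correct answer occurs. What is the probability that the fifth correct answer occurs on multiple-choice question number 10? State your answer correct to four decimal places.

Y = trial on which the fifth success occurs; negative binomial, r=5, p=0.349.
P(Y=10) = C(9,4) · p^5 · (1−p)^5
= 126 · 0.0051776 · 0.11692 = 0.076279

0.0763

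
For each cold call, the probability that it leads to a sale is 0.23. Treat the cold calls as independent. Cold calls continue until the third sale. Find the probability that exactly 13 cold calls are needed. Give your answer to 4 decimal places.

0.0588

Y = trial on which the third success occurs; negative binomial, r=3, p=0.23.
P(Y=13) = C(12,2) · p^3 · (1−p)^10
= 66 · 0.012167 · 0.073267 = 0.058835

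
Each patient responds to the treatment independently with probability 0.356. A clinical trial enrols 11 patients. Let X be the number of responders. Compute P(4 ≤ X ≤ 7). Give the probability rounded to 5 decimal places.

0.57728

X ~ Binomial(11, 0.356); P(4 ≤ X ≤ 7) = Σ C(11,k) p^k (1−p)^(11−k) over k:
  k=4: C(11,4)·0.356^4·0.644^7 = 0.2435090
  k=5: C(11,5)·0.356^5·0.644^6 = 0.1884548
  k=6: C(11,6)·0.356^6·0.644^5 = 0.1041769
  k=7: C(11,7)·0.356^7·0.644^4 = 0.0411346
Total = 0.5772753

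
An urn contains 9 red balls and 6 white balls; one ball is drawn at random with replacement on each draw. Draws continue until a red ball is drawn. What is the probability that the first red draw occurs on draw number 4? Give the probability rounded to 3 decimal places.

0.038

Geometric (trials to first success), p = 0.60.
P(Y = 4) = (1−p)^3 · p = 0.064 · 0.60 = 0.03840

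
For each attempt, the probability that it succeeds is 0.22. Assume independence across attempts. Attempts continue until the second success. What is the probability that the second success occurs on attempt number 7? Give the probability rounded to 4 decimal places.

0.0838

Y = trial on which the second success occurs; negative binomial, r=2, p=0.22.
P(Y=7) = C(6,1) · p^2 · (1−p)^5
= 6 · 0.0484 · 0.28872 = 0.083844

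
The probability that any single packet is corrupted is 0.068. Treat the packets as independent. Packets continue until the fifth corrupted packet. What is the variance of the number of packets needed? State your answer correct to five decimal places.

Y = total packets until the fifth success; negative binomial with r=5, p=0.068.
Var(Y) = r(1−p)/p² = 5·0.932 / 0.068² = 1007.7854671

1007.78547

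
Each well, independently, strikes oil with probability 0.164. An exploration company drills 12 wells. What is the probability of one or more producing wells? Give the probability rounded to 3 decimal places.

0.883

P(at least one) = 1 − P(none) = 1 − (1 − 0.164)^12
= 1 − 0.11654 = 0.88346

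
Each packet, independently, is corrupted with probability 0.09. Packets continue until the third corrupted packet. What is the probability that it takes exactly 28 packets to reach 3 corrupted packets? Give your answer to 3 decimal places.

0.024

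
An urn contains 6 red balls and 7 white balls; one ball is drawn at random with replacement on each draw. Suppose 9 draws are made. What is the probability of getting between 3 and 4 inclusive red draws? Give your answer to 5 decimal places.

X ~ Binomial(9, 0.461538); P(3 ≤ X ≤ 4) = Σ C(9,k) p^k (1−p)^(9−k) over k:
  k=3: C(9,3)·0.461538^3·0.538462^6 = 0.2012941
  k=4: C(9,4)·0.461538^4·0.538462^5 = 0.2588067
Total = 0.4601009

0.46010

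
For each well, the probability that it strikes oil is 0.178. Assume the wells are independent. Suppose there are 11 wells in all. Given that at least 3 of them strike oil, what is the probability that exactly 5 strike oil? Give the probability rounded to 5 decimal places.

0.08218

X ~ Binomial(11, 0.178). Want P(X=5 | X≥3) = P(X=5) / P(X≥3).
P(X=5) = C(11,5)·0.178^5·0.822^6 = 0.0254667
P(X≥3) = 1 − 0.1157684 − 0.2757597 − 0.2985720 = 0.3098999
Ratio = 0.0254667 / 0.3098999 = 0.0821772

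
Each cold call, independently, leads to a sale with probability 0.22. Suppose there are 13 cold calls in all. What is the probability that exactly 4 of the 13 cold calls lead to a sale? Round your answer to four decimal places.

0.1790

X ~ Binomial(n=13, p=0.22).
P(X=4) = C(13,4) · p^4 · (1−p)^9
= 715 · 0.0023426 · 0.10687 = 0.178998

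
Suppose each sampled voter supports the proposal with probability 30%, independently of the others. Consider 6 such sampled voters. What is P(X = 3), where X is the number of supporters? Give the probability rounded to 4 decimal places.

0.1852

X ~ Binomial(n=6, p=0.30).
P(X=3) = C(6,3) · p^3 · (1−p)^3
= 20 · 0.027 · 0.343 = 0.185220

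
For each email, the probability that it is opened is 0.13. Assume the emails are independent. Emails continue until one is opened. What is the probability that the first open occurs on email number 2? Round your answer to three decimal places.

Geometric (trials to first success), p = 0.13.
P(Y = 2) = (1−p)^1 · p = 0.87 · 0.13 = 0.11310

0.113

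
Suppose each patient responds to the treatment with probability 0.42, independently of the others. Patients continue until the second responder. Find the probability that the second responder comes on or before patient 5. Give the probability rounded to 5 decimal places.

0.69672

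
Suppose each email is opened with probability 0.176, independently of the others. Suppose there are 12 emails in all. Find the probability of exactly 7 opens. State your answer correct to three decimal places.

X ~ Binomial(n=12, p=0.176).
P(X=7) = C(12,7) · p^7 · (1−p)^5
= 792 · 5.231e-06 · 0.37987 = 0.00157

0.002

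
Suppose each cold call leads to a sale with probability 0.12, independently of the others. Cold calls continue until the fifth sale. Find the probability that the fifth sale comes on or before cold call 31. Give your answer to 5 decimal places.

Finishing within 31 cold calls ⇔ at least 5 successes in the first 31. With X ~ Binomial(31, 0.12), P(Y ≤ 31) = 1 − P(X ≤ 4).
  k=0: C(31,0)·0.12^0·0.88^31 = 0.0190092
  k=1: C(31,1)·0.12^1·0.88^30 = 0.0803569
  k=2: C(31,2)·0.12^2·0.88^29 = 0.1643664
  k=3: C(31,3)·0.12^3·0.88^28 = 0.2166647
  k=4: C(31,4)·0.12^4·0.88^27 = 0.2068163
1 − 0.6872135 = 0.3127865

0.31279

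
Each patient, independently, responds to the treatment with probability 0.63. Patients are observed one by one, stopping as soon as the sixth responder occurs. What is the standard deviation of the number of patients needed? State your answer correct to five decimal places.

2.36503

Y = total patients until the sixth success; negative binomial with r=6, p=0.63.
SD(Y) = √[r(1−p)/p²] = √(5.5933485) = 2.3650261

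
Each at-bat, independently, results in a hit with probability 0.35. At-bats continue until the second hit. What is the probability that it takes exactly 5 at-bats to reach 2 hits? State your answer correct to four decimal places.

0.1346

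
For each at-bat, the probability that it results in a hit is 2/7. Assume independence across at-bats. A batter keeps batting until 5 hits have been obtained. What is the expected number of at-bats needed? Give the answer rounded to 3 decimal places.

17.500

Y = total at-bats until the fifth success; negative binomial with r=5, p=0.285714.
E[Y] = r / p = 5 / 0.285714 = 17.50000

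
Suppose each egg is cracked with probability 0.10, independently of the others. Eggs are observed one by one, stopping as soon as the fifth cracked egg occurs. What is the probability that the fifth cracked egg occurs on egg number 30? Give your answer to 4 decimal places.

Y = trial on which the fifth success occurs; negative binomial, r=5, p=0.10.
P(Y=30) = C(29,4) · p^5 · (1−p)^25
= 23751 · 1e-05 · 0.07179 = 0.017051

0.0171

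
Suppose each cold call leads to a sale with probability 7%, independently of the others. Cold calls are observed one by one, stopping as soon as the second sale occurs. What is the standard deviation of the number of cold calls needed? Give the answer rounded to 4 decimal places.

19.4831

Y = total cold calls until the second success; negative binomial with r=2, p=0.07.
SD(Y) = √[r(1−p)/p²] = √(379.591837) = 19.483117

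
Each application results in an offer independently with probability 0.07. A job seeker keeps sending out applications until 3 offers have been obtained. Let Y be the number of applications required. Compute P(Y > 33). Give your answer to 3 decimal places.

Needing more than 33 applications ⇔ fewer than 3 successes in the first 33. With X ~ Binomial(33, 0.07), P(Y > 33) = P(X ≤ 2).
  k=0: C(33,0)·0.07^0·0.93^33 = 0.09119
  k=1: C(33,1)·0.07^1·0.93^32 = 0.22650
  k=2: C(33,2)·0.07^2·0.93^31 = 0.27277
P(X ≤ 2) = 0.59046

0.590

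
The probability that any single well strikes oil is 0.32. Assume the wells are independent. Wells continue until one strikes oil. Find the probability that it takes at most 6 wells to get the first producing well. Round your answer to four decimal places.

Y = number of wells to the first success; geometric, p = 0.32.
P(Y ≤ 6) = 1 − (1−p)^6 = 1 − 0.098867 = 0.901133

0.9011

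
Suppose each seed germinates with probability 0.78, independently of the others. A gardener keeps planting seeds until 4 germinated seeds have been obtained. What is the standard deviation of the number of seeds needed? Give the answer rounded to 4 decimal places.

1.2027

Y = total seeds until the fourth success; negative binomial with r=4, p=0.78.
SD(Y) = √[r(1−p)/p²] = √(1.446417) = 1.202671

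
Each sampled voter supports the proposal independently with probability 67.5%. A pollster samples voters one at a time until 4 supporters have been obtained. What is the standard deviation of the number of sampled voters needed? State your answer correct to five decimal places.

Y = total sampled voters until the fourth success; negative binomial with r=4, p=0.675.
SD(Y) = √[r(1−p)/p²] = √(2.8532236) = 1.6891488

1.68915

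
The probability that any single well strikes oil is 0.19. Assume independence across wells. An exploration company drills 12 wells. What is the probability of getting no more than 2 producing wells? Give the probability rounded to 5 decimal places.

X ~ Binomial(12, 0.19); P(X ≤ 2) = Σ C(12,k) p^k (1−p)^(12−k) over k:
  k=0: C(12,0)·0.19^0·0.81^12 = 0.0797664
  k=1: C(12,1)·0.19^1·0.81^11 = 0.2245278
  k=2: C(12,2)·0.19^2·0.81^10 = 0.2896685
Total = 0.5939627

0.59396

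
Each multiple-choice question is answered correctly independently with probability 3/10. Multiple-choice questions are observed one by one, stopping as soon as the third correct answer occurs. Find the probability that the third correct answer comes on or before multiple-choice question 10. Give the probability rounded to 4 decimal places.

Finishing within 10 multiple-choice questions ⇔ at least 3 successes in the first 10. With X ~ Binomial(10, 0.30), P(Y ≤ 10) = 1 − P(X ≤ 2).
  k=0: C(10,0)·0.30^0·0.70^10 = 0.028248
  k=1: C(10,1)·0.30^1·0.70^9 = 0.121061
  k=2: C(10,2)·0.30^2·0.70^8 = 0.233474
1 − 0.382783 = 0.617217

0.6172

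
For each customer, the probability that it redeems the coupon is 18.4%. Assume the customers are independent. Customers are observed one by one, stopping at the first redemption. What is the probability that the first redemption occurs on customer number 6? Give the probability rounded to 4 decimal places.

Geometric (trials to first success), p = 0.184.
P(Y = 6) = (1−p)^5 · p = 0.36179 · 0.184 = 0.066568

0.0666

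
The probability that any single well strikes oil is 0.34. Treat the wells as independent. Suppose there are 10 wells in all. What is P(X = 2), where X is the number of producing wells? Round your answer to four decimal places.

0.1873

X ~ Binomial(n=10, p=0.34).
P(X=2) = C(10,2) · p^2 · (1−p)^8
= 45 · 0.1156 · 0.036004 = 0.187293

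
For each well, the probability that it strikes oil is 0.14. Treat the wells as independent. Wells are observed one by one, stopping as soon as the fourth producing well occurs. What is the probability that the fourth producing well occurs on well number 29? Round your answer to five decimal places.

Y = trial on which the fourth success occurs; negative binomial, r=4, p=0.14.
P(Y=29) = C(28,3) · p^4 · (1−p)^25
= 3276 · 0.00038416 · 0.023039 = 0.0289946

0.02899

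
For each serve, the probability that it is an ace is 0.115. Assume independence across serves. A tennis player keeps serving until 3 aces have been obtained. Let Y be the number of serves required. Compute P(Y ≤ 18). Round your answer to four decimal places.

Finishing within 18 serves ⇔ at least 3 successes in the first 18. With X ~ Binomial(18, 0.115), P(Y ≤ 18) = 1 − P(X ≤ 2).
  k=0: C(18,0)·0.115^0·0.885^18 = 0.110912
  k=1: C(18,1)·0.115^1·0.885^17 = 0.259421
  k=2: C(18,2)·0.115^2·0.885^16 = 0.286536
1 − 0.656870 = 0.343130

0.3431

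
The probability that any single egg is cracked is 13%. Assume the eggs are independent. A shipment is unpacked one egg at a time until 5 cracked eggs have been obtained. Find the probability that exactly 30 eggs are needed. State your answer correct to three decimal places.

Y = trial on which the fifth success occurs; negative binomial, r=5, p=0.13.
P(Y=30) = C(29,4) · p^5 · (1−p)^25
= 23751 · 3.7129e-05 · 0.03076 = 0.02713

0.027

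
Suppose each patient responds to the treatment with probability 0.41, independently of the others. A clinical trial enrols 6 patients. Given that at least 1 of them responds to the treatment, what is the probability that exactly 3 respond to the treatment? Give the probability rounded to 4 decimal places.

0.2956

X ~ Binomial(6, 0.41). Want P(X=3 | X≥1) = P(X=3) / P(X≥1).
P(X=3) = C(6,3)·0.41^3·0.59^3 = 0.283099
P(X≥1) = 1 − 0.042181 = 0.957819
Ratio = 0.283099 / 0.957819 = 0.295566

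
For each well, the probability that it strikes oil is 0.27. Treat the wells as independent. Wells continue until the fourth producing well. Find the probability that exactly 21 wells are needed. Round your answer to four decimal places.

Y = trial on which the fourth success occurs; negative binomial, r=4, p=0.27.
P(Y=21) = C(20,3) · p^4 · (1−p)^17
= 1140 · 0.0053144 · 0.0047478 = 0.028764

0.0288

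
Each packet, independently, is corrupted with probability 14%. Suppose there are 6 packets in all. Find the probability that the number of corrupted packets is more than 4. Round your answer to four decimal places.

0.0003

X ~ Binomial(6, 0.14); P(X ≥ 5) = Σ C(6,k) p^k (1−p)^(6−k) over k:
  k=5: C(6,5)·0.14^5·0.86^1 = 0.000278
  k=6: C(6,6)·0.14^6·0.86^0 = 0.000008
Total = 0.000285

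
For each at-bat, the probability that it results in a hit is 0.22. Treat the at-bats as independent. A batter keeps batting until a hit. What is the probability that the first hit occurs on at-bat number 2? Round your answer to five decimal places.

0.17160

Geometric (trials to first success), p = 0.22.
P(Y = 2) = (1−p)^1 · p = 0.78 · 0.22 = 0.1716000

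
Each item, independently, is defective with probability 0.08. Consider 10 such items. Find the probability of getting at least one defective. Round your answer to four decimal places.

0.5656

P(at least one) = 1 − P(none) = 1 − (1 − 0.08)^10
= 1 − 0.434388 = 0.565612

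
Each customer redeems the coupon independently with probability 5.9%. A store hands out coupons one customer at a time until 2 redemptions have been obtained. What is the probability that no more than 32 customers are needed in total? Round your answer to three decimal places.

Finishing within 32 customers ⇔ at least 2 successes in the first 32. With X ~ Binomial(32, 0.059), P(Y ≤ 32) = 1 − P(X ≤ 1).
  k=0: C(32,0)·0.059^0·0.941^32 = 0.14285
  k=1: C(32,1)·0.059^1·0.941^31 = 0.28660
1 − 0.42945 = 0.57055

0.571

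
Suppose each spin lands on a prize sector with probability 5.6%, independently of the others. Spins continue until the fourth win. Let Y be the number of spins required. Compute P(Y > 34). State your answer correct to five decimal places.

Needing more than 34 spins ⇔ fewer than 4 successes in the first 34. With X ~ Binomial(34, 0.056), P(Y > 34) = P(X ≤ 3).
  k=0: C(34,0)·0.056^0·0.944^34 = 0.1409444
  k=1: C(34,1)·0.056^1·0.944^33 = 0.2842777
  k=2: C(34,2)·0.056^2·0.944^32 = 0.2782548
  k=3: C(34,3)·0.056^3·0.944^31 = 0.1760709
P(X ≤ 3) = 0.8795478

0.87955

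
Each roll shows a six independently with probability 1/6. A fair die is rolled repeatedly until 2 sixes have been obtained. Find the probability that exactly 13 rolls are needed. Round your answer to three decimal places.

0.045

Y = trial on which the second success occurs; negative binomial, r=2, p=0.166667.
P(Y=13) = C(12,1) · p^2 · (1−p)^11
= 12 · 0.027778 · 0.13459 = 0.04486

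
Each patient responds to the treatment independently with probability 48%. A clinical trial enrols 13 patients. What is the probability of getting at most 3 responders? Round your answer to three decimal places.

0.062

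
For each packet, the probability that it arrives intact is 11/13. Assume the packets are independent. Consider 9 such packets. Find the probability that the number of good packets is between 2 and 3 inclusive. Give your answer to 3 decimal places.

0.001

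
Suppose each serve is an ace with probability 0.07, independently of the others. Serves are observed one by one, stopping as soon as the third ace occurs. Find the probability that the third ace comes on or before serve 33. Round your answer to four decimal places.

Finishing within 33 serves ⇔ at least 3 successes in the first 33. With X ~ Binomial(33, 0.07), P(Y ≤ 33) = 1 − P(X ≤ 2).
  k=0: C(33,0)·0.07^0·0.93^33 = 0.091188
  k=1: C(33,1)·0.07^1·0.93^32 = 0.226499
  k=2: C(33,2)·0.07^2·0.93^31 = 0.272773
1 − 0.590460 = 0.409540

0.4095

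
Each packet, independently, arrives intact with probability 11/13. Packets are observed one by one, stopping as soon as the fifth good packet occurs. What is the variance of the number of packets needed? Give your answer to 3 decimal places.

Y = total packets until the fifth success; negative binomial with r=5, p=0.846154.
Var(Y) = r(1−p)/p² = 5·0.153846 / 0.846154² = 1.07438

1.074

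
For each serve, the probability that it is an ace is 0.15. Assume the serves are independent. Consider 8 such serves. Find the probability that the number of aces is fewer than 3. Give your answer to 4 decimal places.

0.8948

X ~ Binomial(8, 0.15); P(X ≤ 2) = Σ C(8,k) p^k (1−p)^(8−k) over k:
  k=0: C(8,0)·0.15^0·0.85^8 = 0.272491
  k=1: C(8,1)·0.15^1·0.85^7 = 0.384693
  k=2: C(8,2)·0.15^2·0.85^6 = 0.237604
Total = 0.894787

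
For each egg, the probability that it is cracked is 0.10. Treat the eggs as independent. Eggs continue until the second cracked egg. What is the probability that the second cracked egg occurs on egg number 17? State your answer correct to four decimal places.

0.0329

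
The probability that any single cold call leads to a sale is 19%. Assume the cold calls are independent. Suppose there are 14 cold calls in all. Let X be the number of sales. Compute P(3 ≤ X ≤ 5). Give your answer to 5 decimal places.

0.47887

X ~ Binomial(14, 0.19); P(3 ≤ X ≤ 5) = Σ C(14,k) p^k (1−p)^(14−k) over k:
  k=3: C(14,3)·0.19^3·0.81^11 = 0.2458654
  k=4: C(14,4)·0.19^4·0.81^10 = 0.1585984
  k=5: C(14,5)·0.19^5·0.81^9 = 0.0744042
Total = 0.4788679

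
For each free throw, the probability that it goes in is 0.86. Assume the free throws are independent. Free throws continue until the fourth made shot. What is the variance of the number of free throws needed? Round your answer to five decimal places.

0.75717

Y = total free throws until the fourth success; negative binomial with r=4, p=0.86.
Var(Y) = r(1−p)/p² = 4·0.14 / 0.86² = 0.7571660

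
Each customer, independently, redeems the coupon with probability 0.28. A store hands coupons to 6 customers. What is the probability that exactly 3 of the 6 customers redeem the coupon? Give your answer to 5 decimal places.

0.16387

X ~ Binomial(n=6, p=0.28).
P(X=3) = C(6,3) · p^3 · (1−p)^3
= 20 · 0.021952 · 0.37325 = 0.1638708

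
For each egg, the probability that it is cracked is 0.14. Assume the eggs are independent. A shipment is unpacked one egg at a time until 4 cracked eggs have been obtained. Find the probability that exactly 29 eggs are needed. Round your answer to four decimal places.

Y = trial on which the fourth success occurs; negative binomial, r=4, p=0.14.
P(Y=29) = C(28,3) · p^4 · (1−p)^25
= 3276 · 0.00038416 · 0.023039 = 0.028995

0.0290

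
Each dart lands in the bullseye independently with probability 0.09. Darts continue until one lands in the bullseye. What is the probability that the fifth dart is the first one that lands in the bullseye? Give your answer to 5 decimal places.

0.06172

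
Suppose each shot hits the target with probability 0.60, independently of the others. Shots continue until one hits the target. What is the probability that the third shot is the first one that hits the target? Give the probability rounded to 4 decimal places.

0.0960

Geometric (trials to first success), p = 0.60.
P(Y = 3) = (1−p)^2 · p = 0.16 · 0.60 = 0.096000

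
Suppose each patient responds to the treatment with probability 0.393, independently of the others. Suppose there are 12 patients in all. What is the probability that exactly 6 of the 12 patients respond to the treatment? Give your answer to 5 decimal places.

X ~ Binomial(n=12, p=0.393).
P(X=6) = C(12,6) · p^6 · (1−p)^6
= 924 · 0.0036843 · 0.050019 = 0.1702783

0.17028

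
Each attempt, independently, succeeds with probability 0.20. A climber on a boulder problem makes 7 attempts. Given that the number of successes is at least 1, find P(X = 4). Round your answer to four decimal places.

0.0363

X ~ Binomial(7, 0.20). Want P(X=4 | X≥1) = P(X=4) / P(X≥1).
P(X=4) = C(7,4)·0.20^4·0.80^3 = 0.028672
P(X≥1) = 1 − 0.209715 = 0.790285
Ratio = 0.028672 / 0.790285 = 0.036281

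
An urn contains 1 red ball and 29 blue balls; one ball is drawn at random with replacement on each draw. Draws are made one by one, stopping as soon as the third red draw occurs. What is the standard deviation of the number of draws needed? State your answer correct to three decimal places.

Y = total draws until the third success; negative binomial with r=3, p=0.033333.
SD(Y) = √[r(1−p)/p²] = √(2610.00000) = 51.08816

51.088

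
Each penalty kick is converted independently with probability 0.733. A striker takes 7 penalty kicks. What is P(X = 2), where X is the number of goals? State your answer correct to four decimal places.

X ~ Binomial(n=7, p=0.733).
P(X=2) = C(7,2) · p^2 · (1−p)^5
= 21 · 0.53729 · 0.0013569 = 0.015310

0.0153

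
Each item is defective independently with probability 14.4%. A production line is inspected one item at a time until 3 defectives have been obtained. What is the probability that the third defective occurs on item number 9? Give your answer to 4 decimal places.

Y = trial on which the third success occurs; negative binomial, r=3, p=0.144.
P(Y=9) = C(8,2) · p^3 · (1−p)^6
= 28 · 0.002986 · 0.39341 = 0.032892

0.0329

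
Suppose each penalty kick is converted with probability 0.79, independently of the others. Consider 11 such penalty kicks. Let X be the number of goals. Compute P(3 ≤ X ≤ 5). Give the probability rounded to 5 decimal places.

0.01482

X ~ Binomial(11, 0.79); P(3 ≤ X ≤ 5) = Σ C(11,k) p^k (1−p)^(11−k) over k:
  k=3: C(11,3)·0.79^3·0.21^8 = 0.0003077
  k=4: C(11,4)·0.79^4·0.21^7 = 0.0023150
  k=5: C(11,5)·0.79^5·0.21^6 = 0.0121925
Total = 0.0148152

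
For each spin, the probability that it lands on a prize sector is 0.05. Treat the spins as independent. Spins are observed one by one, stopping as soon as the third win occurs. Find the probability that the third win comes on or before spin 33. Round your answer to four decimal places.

0.2272

Finishing within 33 spins ⇔ at least 3 successes in the first 33. With X ~ Binomial(33, 0.05), P(Y ≤ 33) = 1 − P(X ≤ 2).
  k=0: C(33,0)·0.05^0·0.95^33 = 0.184026
  k=1: C(33,1)·0.05^1·0.95^32 = 0.319624
  k=2: C(33,2)·0.05^2·0.95^31 = 0.269157
1 − 0.772807 = 0.227193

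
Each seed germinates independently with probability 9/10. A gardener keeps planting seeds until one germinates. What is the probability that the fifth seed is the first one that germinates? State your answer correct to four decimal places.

Geometric (trials to first success), p = 0.90.
P(Y = 5) = (1−p)^4 · p = 0.0001 · 0.90 = 0.000090

0.0001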